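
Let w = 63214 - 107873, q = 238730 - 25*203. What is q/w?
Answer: -6315/1207 ≈ -5.2320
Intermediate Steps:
q = 233655 (q = 238730 - 1*5075 = 238730 - 5075 = 233655)
w = -44659
q/w = 233655/(-44659) = 233655*(-1/44659) = -6315/1207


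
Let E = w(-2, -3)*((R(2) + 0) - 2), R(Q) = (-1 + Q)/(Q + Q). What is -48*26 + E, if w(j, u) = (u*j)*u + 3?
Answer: -4887/4 ≈ -1221.8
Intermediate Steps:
R(Q) = (-1 + Q)/(2*Q) (R(Q) = (-1 + Q)/((2*Q)) = (-1 + Q)*(1/(2*Q)) = (-1 + Q)/(2*Q))
w(j, u) = 3 + j*u**2 (w(j, u) = (j*u)*u + 3 = j*u**2 + 3 = 3 + j*u**2)
E = 105/4 (E = (3 - 2*(-3)**2)*(((1/2)*(-1 + 2)/2 + 0) - 2) = (3 - 2*9)*(((1/2)*(1/2)*1 + 0) - 2) = (3 - 18)*((1/4 + 0) - 2) = -15*(1/4 - 2) = -15*(-7/4) = 105/4 ≈ 26.250)
-48*26 + E = -48*26 + 105/4 = -1248 + 105/4 = -4887/4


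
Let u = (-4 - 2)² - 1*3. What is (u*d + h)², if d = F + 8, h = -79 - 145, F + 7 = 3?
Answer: 8464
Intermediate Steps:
F = -4 (F = -7 + 3 = -4)
h = -224
d = 4 (d = -4 + 8 = 4)
u = 33 (u = (-6)² - 3 = 36 - 3 = 33)
(u*d + h)² = (33*4 - 224)² = (132 - 224)² = (-92)² = 8464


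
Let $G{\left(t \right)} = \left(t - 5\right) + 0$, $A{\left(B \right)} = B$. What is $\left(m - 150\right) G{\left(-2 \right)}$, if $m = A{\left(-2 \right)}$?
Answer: $1064$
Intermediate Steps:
$m = -2$
$G{\left(t \right)} = -5 + t$ ($G{\left(t \right)} = \left(-5 + t\right) + 0 = -5 + t$)
$\left(m - 150\right) G{\left(-2 \right)} = \left(-2 - 150\right) \left(-5 - 2\right) = \left(-152\right) \left(-7\right) = 1064$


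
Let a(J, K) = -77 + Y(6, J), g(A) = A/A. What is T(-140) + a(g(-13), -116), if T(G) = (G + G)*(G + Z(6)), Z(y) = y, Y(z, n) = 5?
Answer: 37448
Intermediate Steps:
g(A) = 1
a(J, K) = -72 (a(J, K) = -77 + 5 = -72)
T(G) = 2*G*(6 + G) (T(G) = (G + G)*(G + 6) = (2*G)*(6 + G) = 2*G*(6 + G))
T(-140) + a(g(-13), -116) = 2*(-140)*(6 - 140) - 72 = 2*(-140)*(-134) - 72 = 37520 - 72 = 37448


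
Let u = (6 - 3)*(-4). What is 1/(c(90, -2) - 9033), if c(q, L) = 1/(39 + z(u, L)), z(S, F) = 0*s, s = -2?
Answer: -39/352286 ≈ -0.00011071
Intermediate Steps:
u = -12 (u = 3*(-4) = -12)
z(S, F) = 0 (z(S, F) = 0*(-2) = 0)
c(q, L) = 1/39 (c(q, L) = 1/(39 + 0) = 1/39)
1/(c(90, -2) - 9033) = 1/(1/39 - 9033) = 1/(-352286/39) = -39/352286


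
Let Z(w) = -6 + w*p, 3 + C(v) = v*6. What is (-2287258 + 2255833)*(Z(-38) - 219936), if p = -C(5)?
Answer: 6879435300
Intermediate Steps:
C(v) = -3 + 6*v (C(v) = -3 + v*6 = -3 + 6*v)
p = -27 (p = -(-3 + 6*5) = -(-3 + 30) = -1*27 = -27)
Z(w) = -6 - 27*w (Z(w) = -6 + w*(-27) = -6 - 27*w)
(-2287258 + 2255833)*(Z(-38) - 219936) = (-2287258 + 2255833)*((-6 - 27*(-38)) - 219936) = -31425*((-6 + 1026) - 219936) = -31425*(1020 - 219936) = -31425*(-218916) = 6879435300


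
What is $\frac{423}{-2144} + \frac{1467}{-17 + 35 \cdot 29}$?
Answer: $\frac{1361547}{1069856} \approx 1.2726$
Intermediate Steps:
$\frac{423}{-2144} + \frac{1467}{-17 + 35 \cdot 29} = 423 \left(- \frac{1}{2144}\right) + \frac{1467}{-17 + 1015} = - \frac{423}{2144} + \frac{1467}{998} = \frac{1361547}{1069856}$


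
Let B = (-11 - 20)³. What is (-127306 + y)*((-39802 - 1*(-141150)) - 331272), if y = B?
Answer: 36120370628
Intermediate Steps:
B = -29791 (B = (-31)³ = -29791)
y = -29791
(-127306 + y)*((-39802 - 1*(-141150)) - 331272) = (-127306 - 29791)*((-39802 - 1*(-141150)) - 331272) = -157097*((-39802 + 141150) - 331272) = -157097*(101348 - 331272) = -157097*(-229924) = 36120370628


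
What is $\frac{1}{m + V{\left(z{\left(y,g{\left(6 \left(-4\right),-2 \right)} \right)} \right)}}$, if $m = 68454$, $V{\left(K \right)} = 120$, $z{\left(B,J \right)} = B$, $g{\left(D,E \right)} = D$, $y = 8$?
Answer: $\frac{1}{68574} \approx 1.4583 \cdot 10^{-5}$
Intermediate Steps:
$\frac{1}{m + V{\left(z{\left(y,g{\left(6 \left(-4\right),-2 \right)} \right)} \right)}} = \frac{1}{68454 + 120} = \frac{1}{68574}$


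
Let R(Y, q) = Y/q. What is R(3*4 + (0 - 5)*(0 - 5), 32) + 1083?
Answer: 34693/32 ≈ 1084.2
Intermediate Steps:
R(3*4 + (0 - 5)*(0 - 5), 32) + 1083 = (3*4 + (0 - 5)*(0 - 5))/32 + 1083 = (12 - 5*(-5))*(1/32) + 1083 = (12 + 25)*(1/32) + 1083 = 37*(1/32) + 1083 = 37/32 + 1083 = 34693/32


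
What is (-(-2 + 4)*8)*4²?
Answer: -256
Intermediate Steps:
(-(-2 + 4)*8)*4² = (-1*2*8)*16 = -2*8*16 = -16*16 = -256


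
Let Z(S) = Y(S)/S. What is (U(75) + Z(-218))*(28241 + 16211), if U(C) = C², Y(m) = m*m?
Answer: 240351964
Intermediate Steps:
Y(m) = m²
Z(S) = S (Z(S) = S²/S = S)
(U(75) + Z(-218))*(28241 + 16211) = (75² - 218)*(28241 + 16211) = (5625 - 218)*44452 = 5407*44452 = 240351964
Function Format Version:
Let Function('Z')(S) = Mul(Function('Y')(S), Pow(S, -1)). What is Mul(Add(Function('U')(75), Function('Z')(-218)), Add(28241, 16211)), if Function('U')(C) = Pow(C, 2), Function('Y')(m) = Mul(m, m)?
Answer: 240351964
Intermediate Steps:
Function('Y')(m) = Pow(m, 2)
Function('Z')(S) = S (Function('Z')(S) = Mul(Pow(S, 2), Pow(S, -1)) = S)
Mul(Add(Function('U')(75), Function('Z')(-218)), Add(28241, 16211)) = Mul(Add(Pow(75, 2), -218), Add(28241, 16211)) = Mul(Add(5625, -218), 44452) = Mul(5407, 44452) = 240351964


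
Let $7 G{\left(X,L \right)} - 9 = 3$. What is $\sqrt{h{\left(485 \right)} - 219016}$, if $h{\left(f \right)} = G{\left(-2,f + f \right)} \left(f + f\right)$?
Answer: $\frac{8 i \sqrt{166411}}{7} \approx 466.21 i$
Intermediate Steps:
$G{\left(X,L \right)} = \frac{12}{7}$ ($G{\left(X,L \right)} = \frac{9}{7} + \frac{1}{7} \cdot 3 = \frac{9}{7} + \frac{3}{7} = \frac{12}{7}$)
$h{\left(f \right)} = \frac{24 f}{7}$ ($h{\left(f \right)} = \frac{12 \left(f + f\right)}{7} = \frac{12 \cdot 2 f}{7} = \frac{24 f}{7}$)
$\sqrt{h{\left(485 \right)} - 219016} = \sqrt{\frac{24}{7} \cdot 485 - 219016} = \sqrt{\frac{11640}{7} - 219016} = \sqrt{- \frac{1521472}{7}} = \frac{8 i \sqrt{166411}}{7}$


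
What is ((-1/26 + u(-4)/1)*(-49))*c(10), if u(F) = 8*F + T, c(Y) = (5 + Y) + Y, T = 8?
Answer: 765625/26 ≈ 29447.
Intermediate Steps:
c(Y) = 5 + 2*Y
u(F) = 8 + 8*F (u(F) = 8*F + 8 = 8 + 8*F)
((-1/26 + u(-4)/1)*(-49))*c(10) = ((-1/26 + (8 + 8*(-4))/1)*(-49))*(5 + 2*10) = ((-1*1/26 + (8 - 32)*1)*(-49))*(5 + 20) = ((-1/26 - 24*1)*(-49))*25 = ((-1/26 - 24)*(-49))*25 = -625/26*(-49)*25 = (30625/26)*25 = 765625/26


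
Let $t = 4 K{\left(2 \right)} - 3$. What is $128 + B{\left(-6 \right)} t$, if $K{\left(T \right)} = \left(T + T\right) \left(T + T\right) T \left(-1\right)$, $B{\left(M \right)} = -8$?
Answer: $1176$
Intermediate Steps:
$K{\left(T \right)} = - 4 T^{3}$ ($K{\left(T \right)} = 2 T 2 T T \left(-1\right) = 4 T^{2} T \left(-1\right) = 4 T^{3} \left(-1\right) = - 4 T^{3}$)
$t = -131$ ($t = 4 \left(- 4 \cdot 2^{3}\right) - 3 = 4 \left(\left(-4\right) 8\right) - 3 = 4 \left(-32\right) - 3 = -128 - 3 = -131$)
$128 + B{\left(-6 \right)} t = 128 - -1048 = 128 + 1048 = 1176$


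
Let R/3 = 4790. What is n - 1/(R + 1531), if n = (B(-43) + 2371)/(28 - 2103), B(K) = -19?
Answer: -37401227/32994575 ≈ -1.1336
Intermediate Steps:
R = 14370 (R = 3*4790 = 14370)
n = -2352/2075 (n = (-19 + 2371)/(28 - 2103) = 2352/(-2075) = 2352*(-1/2075) = -2352/2075 ≈ -1.1335)
n - 1/(R + 1531) = -2352/2075 - 1/(14370 + 1531) = -2352/2075 - 1/15901 = -37401227/32994575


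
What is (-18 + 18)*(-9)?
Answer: 0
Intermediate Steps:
(-18 + 18)*(-9) = 0*(-9) = 0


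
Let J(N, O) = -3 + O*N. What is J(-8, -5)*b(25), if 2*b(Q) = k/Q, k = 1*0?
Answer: 0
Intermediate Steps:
k = 0
b(Q) = 0 (b(Q) = (0/Q)/2 = (½)*0 = 0)
J(N, O) = -3 + N*O
J(-8, -5)*b(25) = (-3 - 8*(-5))*0 = (-3 + 40)*0 = 37*0 = 0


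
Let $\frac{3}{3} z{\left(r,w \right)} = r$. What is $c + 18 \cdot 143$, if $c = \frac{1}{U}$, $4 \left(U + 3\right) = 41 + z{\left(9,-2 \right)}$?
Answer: $\frac{48908}{19} \approx 2574.1$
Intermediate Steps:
$z{\left(r,w \right)} = r$
$U = \frac{19}{2}$ ($U = -3 + \frac{41 + 9}{4} = -3 + \frac{1}{4} \cdot 50 = -3 + \frac{25}{2} = \frac{19}{2} \approx 9.5$)
$c = \frac{2}{19}$ ($c = \frac{1}{\frac{19}{2}} = \frac{2}{19} \approx 0.10526$)
$c + 18 \cdot 143 = \frac{2}{19} + 18 \cdot 143 = \frac{2}{19} + 2574 = \frac{48908}{19}$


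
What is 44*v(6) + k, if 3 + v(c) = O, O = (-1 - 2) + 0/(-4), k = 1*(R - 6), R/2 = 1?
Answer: -268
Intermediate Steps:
R = 2 (R = 2*1 = 2)
k = -4 (k = 1*(2 - 6) = 1*(-4) = -4)
O = -3 (O = -3 + 0*(-1/4) = -3 + 0 = -3)
v(c) = -6 (v(c) = -3 - 3 = -6)
44*v(6) + k = 44*(-6) - 4 = -264 - 4 = -268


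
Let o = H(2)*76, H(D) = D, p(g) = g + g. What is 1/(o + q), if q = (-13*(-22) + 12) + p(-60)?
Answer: 1/330 ≈ 0.0030303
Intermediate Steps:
p(g) = 2*g
o = 152 (o = 2*76 = 152)
q = 178 (q = (-13*(-22) + 12) + 2*(-60) = (286 + 12) - 120 = 298 - 120 = 178)
1/(o + q) = 1/(152 + 178) = 1/330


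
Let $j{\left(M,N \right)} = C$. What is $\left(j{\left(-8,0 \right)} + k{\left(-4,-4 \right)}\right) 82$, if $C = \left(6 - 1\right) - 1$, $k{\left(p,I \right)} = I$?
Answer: $0$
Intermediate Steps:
$C = 4$ ($C = 5 - 1 = 4$)
$j{\left(M,N \right)} = 4$
$\left(j{\left(-8,0 \right)} + k{\left(-4,-4 \right)}\right) 82 = \left(4 - 4\right) 82 = 0 \cdot 82 = 0$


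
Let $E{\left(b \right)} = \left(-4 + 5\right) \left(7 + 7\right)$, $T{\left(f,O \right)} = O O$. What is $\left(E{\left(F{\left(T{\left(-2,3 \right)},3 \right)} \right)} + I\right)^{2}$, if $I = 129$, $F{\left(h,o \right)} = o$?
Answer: $20449$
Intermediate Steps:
$T{\left(f,O \right)} = O^{2}$
$E{\left(b \right)} = 14$ ($E{\left(b \right)} = 1 \cdot 14 = 14$)
$\left(E{\left(F{\left(T{\left(-2,3 \right)},3 \right)} \right)} + I\right)^{2} = \left(14 + 129\right)^{2} = 143^{2} = 20449$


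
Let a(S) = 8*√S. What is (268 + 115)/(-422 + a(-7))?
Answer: -80813/89266 - 766*I*√7/44633 ≈ -0.90531 - 0.045407*I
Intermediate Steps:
(268 + 115)/(-422 + a(-7)) = (268 + 115)/(-422 + 8*√(-7)) = 383/(-422 + 8*(I*√7)) = 383/(-422 + 8*I*√7)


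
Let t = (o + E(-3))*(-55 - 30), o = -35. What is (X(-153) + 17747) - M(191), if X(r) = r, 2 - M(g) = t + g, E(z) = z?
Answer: 21013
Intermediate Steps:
t = 3230 (t = (-35 - 3)*(-55 - 30) = -38*(-85) = 3230)
M(g) = -3228 - g (M(g) = 2 - (3230 + g) = 2 + (-3230 - g) = -3228 - g)
(X(-153) + 17747) - M(191) = (-153 + 17747) - (-3228 - 1*191) = 17594 - (-3228 - 191) = 17594 - 1*(-3419) = 17594 + 3419 = 21013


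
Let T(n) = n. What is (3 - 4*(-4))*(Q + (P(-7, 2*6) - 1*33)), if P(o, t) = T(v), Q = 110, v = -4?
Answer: 1387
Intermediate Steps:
P(o, t) = -4
(3 - 4*(-4))*(Q + (P(-7, 2*6) - 1*33)) = (3 - 4*(-4))*(110 + (-4 - 1*33)) = (3 + 16)*(110 + (-4 - 33)) = 19*(110 - 37) = 19*73 = 1387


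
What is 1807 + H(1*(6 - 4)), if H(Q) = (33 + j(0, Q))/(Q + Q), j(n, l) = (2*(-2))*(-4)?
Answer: 7277/4 ≈ 1819.3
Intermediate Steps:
j(n, l) = 16 (j(n, l) = -4*(-4) = 16)
H(Q) = 49/(2*Q) (H(Q) = (33 + 16)/(Q + Q) = 49/((2*Q)) = 49*(1/(2*Q)) = 49/(2*Q))
1807 + H(1*(6 - 4)) = 1807 + 49/(2*((1*(6 - 4)))) = 1807 + 49/(2*((1*2))) = 1807 + (49/2)/2 = 1807 + (49/2)*(½) = 1807 + 49/4 = 7277/4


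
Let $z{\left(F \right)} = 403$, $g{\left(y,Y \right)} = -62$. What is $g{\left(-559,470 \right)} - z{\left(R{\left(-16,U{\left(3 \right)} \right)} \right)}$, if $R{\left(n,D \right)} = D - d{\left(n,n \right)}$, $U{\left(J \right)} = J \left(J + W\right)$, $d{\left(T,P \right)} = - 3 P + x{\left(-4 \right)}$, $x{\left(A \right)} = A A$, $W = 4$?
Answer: $-465$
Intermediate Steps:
$x{\left(A \right)} = A^{2}$
$d{\left(T,P \right)} = 16 - 3 P$ ($d{\left(T,P \right)} = - 3 P + \left(-4\right)^{2} = - 3 P + 16 = 16 - 3 P$)
$U{\left(J \right)} = J \left(4 + J\right)$ ($U{\left(J \right)} = J \left(J + 4\right) = J \left(4 + J\right)$)
$R{\left(n,D \right)} = -16 + D + 3 n$ ($R{\left(n,D \right)} = D - \left(16 - 3 n\right) = D + \left(-16 + 3 n\right) = -16 + D + 3 n$)
$g{\left(-559,470 \right)} - z{\left(R{\left(-16,U{\left(3 \right)} \right)} \right)} = -62 - 403 = -465$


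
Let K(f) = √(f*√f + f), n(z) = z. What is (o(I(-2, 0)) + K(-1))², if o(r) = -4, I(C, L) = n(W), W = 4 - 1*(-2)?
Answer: (4 - √(-1 - I))² ≈ 11.359 + 7.7895*I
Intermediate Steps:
W = 6 (W = 4 + 2 = 6)
I(C, L) = 6
K(f) = √(f + f^(3/2)) (K(f) = √(f^(3/2) + f) = √(f + f^(3/2)))
(o(I(-2, 0)) + K(-1))² = (-4 + √(-1 + (-1)^(3/2)))² = (-4 + √(-1 - I))²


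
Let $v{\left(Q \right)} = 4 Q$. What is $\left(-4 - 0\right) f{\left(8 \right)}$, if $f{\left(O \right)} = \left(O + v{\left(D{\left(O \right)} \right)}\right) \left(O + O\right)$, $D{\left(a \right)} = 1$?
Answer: $-768$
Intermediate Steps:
$f{\left(O \right)} = 2 O \left(4 + O\right)$ ($f{\left(O \right)} = \left(O + 4 \cdot 1\right) \left(O + O\right) = \left(O + 4\right) 2 O = \left(4 + O\right) 2 O = 2 O \left(4 + O\right)$)
$\left(-4 - 0\right) f{\left(8 \right)} = \left(-4 - 0\right) 2 \cdot 8 \left(4 + 8\right) = \left(-4 + 0\right) 2 \cdot 8 \cdot 12 = \left(-4\right) 192 = -768$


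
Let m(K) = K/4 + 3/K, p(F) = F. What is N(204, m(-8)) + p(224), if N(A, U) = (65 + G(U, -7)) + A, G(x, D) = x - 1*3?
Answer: 3901/8 ≈ 487.63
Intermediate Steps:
G(x, D) = -3 + x (G(x, D) = x - 3 = -3 + x)
m(K) = 3/K + K/4 (m(K) = K*(1/4) + 3/K = K/4 + 3/K = 3/K + K/4)
N(A, U) = 62 + A + U (N(A, U) = (65 + (-3 + U)) + A = (62 + U) + A = 62 + A + U)
N(204, m(-8)) + p(224) = (62 + 204 + (3/(-8) + (1/4)*(-8))) + 224 = (62 + 204 + (3*(-1/8) - 2)) + 224 = (62 + 204 + (-3/8 - 2)) + 224 = (62 + 204 - 19/8) + 224 = 2109/8 + 224 = 3901/8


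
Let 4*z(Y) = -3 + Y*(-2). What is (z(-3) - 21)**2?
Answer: 6561/16 ≈ 410.06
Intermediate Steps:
z(Y) = -3/4 - Y/2 (z(Y) = (-3 + Y*(-2))/4 = (-3 - 2*Y)/4 = -3/4 - Y/2)
(z(-3) - 21)**2 = ((-3/4 - 1/2*(-3)) - 21)**2 = ((-3/4 + 3/2) - 21)**2 = (3/4 - 21)**2 = (-81/4)**2 = 6561/16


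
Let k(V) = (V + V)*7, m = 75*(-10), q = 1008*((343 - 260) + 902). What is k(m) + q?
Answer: 982380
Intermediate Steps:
q = 992880 (q = 1008*(83 + 902) = 1008*985 = 992880)
m = -750
k(V) = 14*V (k(V) = (2*V)*7 = 14*V)
k(m) + q = 14*(-750) + 992880 = -10500 + 992880 = 982380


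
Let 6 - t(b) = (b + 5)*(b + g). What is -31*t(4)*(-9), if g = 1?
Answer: -10881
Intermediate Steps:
t(b) = 6 - (1 + b)*(5 + b) (t(b) = 6 - (b + 5)*(b + 1) = 6 - (5 + b)*(1 + b) = 6 - (1 + b)*(5 + b))
-31*t(4)*(-9) = -31*(1 - 1*4**2 - 6*4)*(-9) = -31*(1 - 1*16 - 24)*(-9) = -31*(1 - 16 - 24)*(-9) = -31*(-39)*(-9) = 1209*(-9) = -10881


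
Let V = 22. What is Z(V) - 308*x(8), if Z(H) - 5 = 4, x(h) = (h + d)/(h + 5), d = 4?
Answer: -3579/13 ≈ -275.31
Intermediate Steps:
x(h) = (4 + h)/(5 + h) (x(h) = (h + 4)/(h + 5) = (4 + h)/(5 + h))
Z(H) = 9 (Z(H) = 5 + 4 = 9)
Z(V) - 308*x(8) = 9 - 308*(4 + 8)/(5 + 8) = 9 - 308*12/13 = 9 - 3696/13 = -3579/13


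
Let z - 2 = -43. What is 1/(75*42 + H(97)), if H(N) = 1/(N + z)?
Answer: 56/176401 ≈ 0.00031746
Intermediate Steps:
z = -41 (z = 2 - 43 = -41)
H(N) = 1/(-41 + N) (H(N) = 1/(N - 41) = 1/(-41 + N))
1/(75*42 + H(97)) = 1/(75*42 + 1/(-41 + 97)) = 1/(3150 + 1/56) = 1/(176401/56) = 56/176401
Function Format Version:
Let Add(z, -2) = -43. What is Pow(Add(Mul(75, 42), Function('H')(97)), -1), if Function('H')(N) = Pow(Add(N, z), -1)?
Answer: Rational(56, 176401) ≈ 0.00031746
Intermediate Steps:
z = -41 (z = Add(2, -43) = -41)
Function('H')(N) = Pow(Add(-41, N), -1) (Function('H')(N) = Pow(Add(N, -41), -1) = Pow(Add(-41, N), -1))
Pow(Add(Mul(75, 42), Function('H')(97)), -1) = Pow(Add(Mul(75, 42), Pow(Add(-41, 97), -1)), -1) = Pow(Add(3150, Pow(56, -1)), -1) = Pow(Add(3150, Rational(1, 56)), -1) = Pow(Rational(176401, 56), -1) = Rational(56, 176401)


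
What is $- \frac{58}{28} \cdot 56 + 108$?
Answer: $-8$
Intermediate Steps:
$- \frac{58}{28} \cdot 56 + 108 = \left(-58\right) \frac{1}{28} \cdot 56 + 108 = \left(- \frac{29}{14}\right) 56 + 108 = -116 + 108 = -8$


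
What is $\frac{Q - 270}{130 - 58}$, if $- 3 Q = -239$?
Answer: $- \frac{571}{216} \approx -2.6435$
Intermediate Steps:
$Q = \frac{239}{3}$ ($Q = \left(- \frac{1}{3}\right) \left(-239\right) = \frac{239}{3} \approx 79.667$)
$\frac{Q - 270}{130 - 58} = \frac{\frac{239}{3} - 270}{130 - 58} = - \frac{571}{3 \cdot 72} = \left(- \frac{571}{3}\right) \frac{1}{72} = - \frac{571}{216}$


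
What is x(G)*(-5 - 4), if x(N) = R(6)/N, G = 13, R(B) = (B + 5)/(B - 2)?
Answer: -99/52 ≈ -1.9038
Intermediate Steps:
R(B) = (5 + B)/(-2 + B)
x(N) = 11/(4*N) (x(N) = ((5 + 6)/(-2 + 6))/N = (11/4)/N = ((¼)*11)/N = 11/(4*N))
x(G)*(-5 - 4) = ((11/4)/13)*(-5 - 4) = ((11/4)*(1/13))*(-9) = (11/52)*(-9) = -99/52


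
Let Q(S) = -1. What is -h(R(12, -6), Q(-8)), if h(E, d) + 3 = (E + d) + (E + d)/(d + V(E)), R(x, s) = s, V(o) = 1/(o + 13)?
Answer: 11/6 ≈ 1.8333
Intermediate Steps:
V(o) = 1/(13 + o)
h(E, d) = -3 + E + d + (E + d)/(d + 1/(13 + E)) (h(E, d) = -3 + ((E + d) + (E + d)/(d + 1/(13 + E))) = -3 + (E + d + (E + d)/(d + 1/(13 + E))) = -3 + E + d + (E + d)/(d + 1/(13 + E)))
-h(R(12, -6), Q(-8)) = -(-3 - 6 - 1 + (13 - 6)*(-6 + (-1)² - 2*(-1) - 6*(-1)))/(1 - (13 - 6)) = -(-3 - 6 - 1 + 7*(-6 + 1 + 2 + 6))/(1 - 1*7) = -(-3 - 6 - 1 + 7*3)/(1 - 7) = -(-3 - 6 - 1 + 21)/(-6) = -(-1)*11/6 = -1*(-11/6) = 11/6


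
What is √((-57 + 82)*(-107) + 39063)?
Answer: 2*√9097 ≈ 190.76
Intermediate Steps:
√((-57 + 82)*(-107) + 39063) = √(25*(-107) + 39063) = √(-2675 + 39063) = √36388 = 2*√9097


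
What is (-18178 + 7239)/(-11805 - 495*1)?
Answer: 10939/12300 ≈ 0.88935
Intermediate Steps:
(-18178 + 7239)/(-11805 - 495*1) = -10939/(-11805 - 495) = -10939/(-12300) = -10939*(-1/12300) = 10939/12300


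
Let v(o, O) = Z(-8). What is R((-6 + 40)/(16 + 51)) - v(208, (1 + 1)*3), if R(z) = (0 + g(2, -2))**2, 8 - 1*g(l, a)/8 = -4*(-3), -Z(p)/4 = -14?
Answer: 968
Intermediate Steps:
Z(p) = 56 (Z(p) = -4*(-14) = 56)
v(o, O) = 56
g(l, a) = -32 (g(l, a) = 64 - (-32)*(-3) = 64 - 8*12 = 64 - 96 = -32)
R(z) = 1024 (R(z) = (0 - 32)**2 = (-32)**2 = 1024)
R((-6 + 40)/(16 + 51)) - v(208, (1 + 1)*3) = 1024 - 1*56 = 1024 - 56 = 968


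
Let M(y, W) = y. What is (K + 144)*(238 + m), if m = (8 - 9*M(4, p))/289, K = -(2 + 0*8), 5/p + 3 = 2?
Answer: 9763068/289 ≈ 33782.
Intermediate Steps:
p = -5 (p = 5/(-3 + 2) = 5/(-1) = 5*(-1) = -5)
K = -2 (K = -(2 + 0) = -1*2 = -2)
m = -28/289 (m = (8 - 9*4)/289 = (8 - 36)*(1/289) = -28*1/289 = -28/289 ≈ -0.096886)
(K + 144)*(238 + m) = (-2 + 144)*(238 - 28/289) = 142*(68754/289) = 9763068/289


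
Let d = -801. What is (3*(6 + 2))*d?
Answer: -19224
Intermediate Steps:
(3*(6 + 2))*d = (3*(6 + 2))*(-801) = (3*8)*(-801) = 24*(-801) = -19224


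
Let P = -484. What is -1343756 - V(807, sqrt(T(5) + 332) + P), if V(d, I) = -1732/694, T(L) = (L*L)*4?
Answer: -466282466/347 ≈ -1.3438e+6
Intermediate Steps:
T(L) = 4*L**2 (T(L) = L**2*4 = 4*L**2)
V(d, I) = -866/347 (V(d, I) = -1732*1/694 = -866/347)
-1343756 - V(807, sqrt(T(5) + 332) + P) = -1343756 - 1*(-866/347) = -1343756 + 866/347 = -466282466/347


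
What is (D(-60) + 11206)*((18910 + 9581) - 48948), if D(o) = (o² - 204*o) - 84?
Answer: -551561634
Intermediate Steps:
D(o) = -84 + o² - 204*o
(D(-60) + 11206)*((18910 + 9581) - 48948) = ((-84 + (-60)² - 204*(-60)) + 11206)*((18910 + 9581) - 48948) = ((-84 + 3600 + 12240) + 11206)*(28491 - 48948) = (15756 + 11206)*(-20457) = 26962*(-20457) = -551561634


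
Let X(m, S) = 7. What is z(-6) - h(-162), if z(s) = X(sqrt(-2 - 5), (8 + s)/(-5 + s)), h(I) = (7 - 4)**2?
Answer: -2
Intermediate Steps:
h(I) = 9 (h(I) = 3**2 = 9)
z(s) = 7
z(-6) - h(-162) = 7 - 1*9 = 7 - 9 = -2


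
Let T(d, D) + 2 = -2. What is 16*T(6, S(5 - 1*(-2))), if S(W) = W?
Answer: -64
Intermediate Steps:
T(d, D) = -4 (T(d, D) = -2 - 2 = -4)
16*T(6, S(5 - 1*(-2))) = 16*(-4) = -64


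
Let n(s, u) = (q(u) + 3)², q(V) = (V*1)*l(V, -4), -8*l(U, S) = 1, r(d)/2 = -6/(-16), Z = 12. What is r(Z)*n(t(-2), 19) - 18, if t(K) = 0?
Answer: -4533/256 ≈ -17.707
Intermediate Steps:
r(d) = ¾ (r(d) = 2*(-6/(-16)) = 2*(-6*(-1/16)) = 2*(3/8) = ¾)
l(U, S) = -⅛ (l(U, S) = -⅛*1 = -⅛)
q(V) = -V/8 (q(V) = (V*1)*(-⅛) = V*(-⅛) = -V/8)
n(s, u) = (3 - u/8)² (n(s, u) = (-u/8 + 3)² = (3 - u/8)²)
r(Z)*n(t(-2), 19) - 18 = 3*((24 - 1*19)²/64)/4 - 18 = 3*((24 - 19)²/64)/4 - 18 = 3*((1/64)*5²)/4 - 18 = 3*((1/64)*25)/4 - 18 = (¾)*(25/64) - 18 = 75/256 - 18 = -4533/256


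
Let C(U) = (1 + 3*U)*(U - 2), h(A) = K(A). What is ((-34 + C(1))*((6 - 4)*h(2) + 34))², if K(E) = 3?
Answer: 2310400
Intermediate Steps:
h(A) = 3
C(U) = (1 + 3*U)*(-2 + U)
((-34 + C(1))*((6 - 4)*h(2) + 34))² = ((-34 + (-2 - 5*1 + 3*1²))*((6 - 4)*3 + 34))² = ((-34 + (-2 - 5 + 3*1))*(2*3 + 34))² = ((-34 + (-2 - 5 + 3))*(6 + 34))² = ((-34 - 4)*40)² = (-38*40)² = (-1520)² = 2310400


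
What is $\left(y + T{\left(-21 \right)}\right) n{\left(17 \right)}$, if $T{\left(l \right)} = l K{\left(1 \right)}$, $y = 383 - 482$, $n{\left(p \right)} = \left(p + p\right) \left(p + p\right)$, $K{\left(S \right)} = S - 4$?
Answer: $-41616$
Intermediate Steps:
$K{\left(S \right)} = -4 + S$
$n{\left(p \right)} = 4 p^{2}$ ($n{\left(p \right)} = 2 p 2 p = 4 p^{2}$)
$y = -99$
$T{\left(l \right)} = - 3 l$ ($T{\left(l \right)} = l \left(-4 + 1\right) = l \left(-3\right) = - 3 l$)
$\left(y + T{\left(-21 \right)}\right) n{\left(17 \right)} = \left(-99 - -63\right) 4 \cdot 17^{2} = \left(-99 + 63\right) 4 \cdot 289 = \left(-36\right) 1156 = -41616$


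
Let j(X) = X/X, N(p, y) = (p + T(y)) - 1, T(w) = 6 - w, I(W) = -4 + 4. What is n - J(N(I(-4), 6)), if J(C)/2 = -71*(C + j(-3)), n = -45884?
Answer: -45884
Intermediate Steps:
I(W) = 0
N(p, y) = 5 + p - y (N(p, y) = (p + (6 - y)) - 1 = (6 + p - y) - 1 = 5 + p - y)
j(X) = 1
J(C) = -142 - 142*C (J(C) = 2*(-71*(C + 1)) = 2*(-71*(1 + C)) = 2*(-71 - 71*C) = -142 - 142*C)
n - J(N(I(-4), 6)) = -45884 - (-142 - 142*(5 + 0 - 1*6)) = -45884 - (-142 - 142*(5 + 0 - 6)) = -45884 - (-142 - 142*(-1)) = -45884 - (-142 + 142) = -45884 - 1*0 = -45884 + 0 = -45884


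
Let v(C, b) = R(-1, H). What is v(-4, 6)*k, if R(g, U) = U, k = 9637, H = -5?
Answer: -48185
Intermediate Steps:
v(C, b) = -5
v(-4, 6)*k = -5*9637 = -48185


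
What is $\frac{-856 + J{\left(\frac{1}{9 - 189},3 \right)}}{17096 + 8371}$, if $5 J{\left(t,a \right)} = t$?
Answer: $- \frac{770401}{22920300} \approx -0.033612$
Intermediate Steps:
$J{\left(t,a \right)} = \frac{t}{5}$
$\frac{-856 + J{\left(\frac{1}{9 - 189},3 \right)}}{17096 + 8371} = \frac{-856 + \frac{1}{5 \left(9 - 189\right)}}{17096 + 8371} = \frac{-856 + \frac{1}{5 \left(-180\right)}}{25467} = \left(-856 + \frac{1}{5} \left(- \frac{1}{180}\right)\right) \frac{1}{25467} = \left(-856 - \frac{1}{900}\right) \frac{1}{25467} = \left(- \frac{770401}{900}\right) \frac{1}{25467} = - \frac{770401}{22920300}$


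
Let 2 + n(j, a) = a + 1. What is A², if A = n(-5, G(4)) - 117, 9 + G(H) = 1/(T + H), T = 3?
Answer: 788544/49 ≈ 16093.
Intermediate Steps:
G(H) = -9 + 1/(3 + H)
n(j, a) = -1 + a (n(j, a) = -2 + (a + 1) = -2 + (1 + a) = -1 + a)
A = -888/7 (A = (-1 + (-26 - 9*4)/(3 + 4)) - 117 = (-1 + (-26 - 36)/7) - 117 = (-1 + (⅐)*(-62)) - 117 = (-1 - 62/7) - 117 = -69/7 - 117 = -888/7 ≈ -126.86)
A² = (-888/7)² = 788544/49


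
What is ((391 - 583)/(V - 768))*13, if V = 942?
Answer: -416/29 ≈ -14.345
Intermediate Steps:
((391 - 583)/(V - 768))*13 = ((391 - 583)/(942 - 768))*13 = -192/174*13 = -192*1/174*13 = -32/29*13 = -416/29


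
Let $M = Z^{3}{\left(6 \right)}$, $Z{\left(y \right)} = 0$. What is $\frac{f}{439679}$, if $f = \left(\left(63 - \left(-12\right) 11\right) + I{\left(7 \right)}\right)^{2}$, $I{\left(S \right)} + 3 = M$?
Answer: $\frac{36864}{439679} \approx 0.083843$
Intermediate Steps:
$M = 0$ ($M = 0^{3} = 0$)
$I{\left(S \right)} = -3$ ($I{\left(S \right)} = -3 + 0 = -3$)
$f = 36864$ ($f = \left(\left(63 - \left(-12\right) 11\right) - 3\right)^{2} = \left(\left(63 - -132\right) - 3\right)^{2} = \left(\left(63 + 132\right) - 3\right)^{2} = \left(195 - 3\right)^{2} = 192^{2} = 36864$)
$\frac{f}{439679} = \frac{36864}{439679}$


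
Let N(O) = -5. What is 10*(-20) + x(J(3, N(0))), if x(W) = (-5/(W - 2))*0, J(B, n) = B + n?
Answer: -200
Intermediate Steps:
x(W) = 0 (x(W) = (-5/(-2 + W))*0 = -5/(-2 + W)*0 = 0)
10*(-20) + x(J(3, N(0))) = 10*(-20) + 0 = -200 + 0 = -200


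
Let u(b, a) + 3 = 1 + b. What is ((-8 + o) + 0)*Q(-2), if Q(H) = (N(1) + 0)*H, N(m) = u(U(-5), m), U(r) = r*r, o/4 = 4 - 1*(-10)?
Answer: -2208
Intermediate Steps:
o = 56 (o = 4*(4 - 1*(-10)) = 4*(4 + 10) = 4*14 = 56)
U(r) = r²
u(b, a) = -2 + b (u(b, a) = -3 + (1 + b) = -2 + b)
N(m) = 23 (N(m) = -2 + (-5)² = -2 + 25 = 23)
Q(H) = 23*H (Q(H) = (23 + 0)*H = 23*H)
((-8 + o) + 0)*Q(-2) = ((-8 + 56) + 0)*(23*(-2)) = (48 + 0)*(-46) = 48*(-46) = -2208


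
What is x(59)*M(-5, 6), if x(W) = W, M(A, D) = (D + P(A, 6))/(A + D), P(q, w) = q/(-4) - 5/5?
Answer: 1475/4 ≈ 368.75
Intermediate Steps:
P(q, w) = -1 - q/4 (P(q, w) = q*(-¼) - 5*⅕ = -q/4 - 1 = -1 - q/4)
M(A, D) = (-1 + D - A/4)/(A + D) (M(A, D) = (D + (-1 - A/4))/(A + D) = (-1 + D - A/4)/(A + D))
x(59)*M(-5, 6) = 59*((-1 + 6 - ¼*(-5))/(-5 + 6)) = 59*((-1 + 6 + 5/4)/1) = 59*(1*(25/4)) = 59*(25/4) = 1475/4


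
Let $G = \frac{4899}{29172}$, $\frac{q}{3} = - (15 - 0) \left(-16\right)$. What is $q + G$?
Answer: $\frac{7002913}{9724} \approx 720.17$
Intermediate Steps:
$q = 720$ ($q = 3 - (15 - 0) \left(-16\right) = 3 - (15 + 0) \left(-16\right) = 3 \left(-1\right) 15 \left(-16\right) = 3 \left(\left(-15\right) \left(-16\right)\right) = 3 \cdot 240 = 720$)
$G = \frac{1633}{9724}$ ($G = 4899 \cdot \frac{1}{29172} = \frac{1633}{9724} \approx 0.16793$)
$q + G = 720 + \frac{1633}{9724} = \frac{7002913}{9724}$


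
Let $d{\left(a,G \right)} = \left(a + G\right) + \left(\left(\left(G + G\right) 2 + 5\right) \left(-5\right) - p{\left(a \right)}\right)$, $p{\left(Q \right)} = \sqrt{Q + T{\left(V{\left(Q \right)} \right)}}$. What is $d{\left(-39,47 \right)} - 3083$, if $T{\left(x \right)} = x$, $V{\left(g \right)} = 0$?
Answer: $-4040 - i \sqrt{39} \approx -4040.0 - 6.245 i$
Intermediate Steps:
$p{\left(Q \right)} = \sqrt{Q}$ ($p{\left(Q \right)} = \sqrt{Q + 0} = \sqrt{Q}$)
$d{\left(a,G \right)} = -25 + a - \sqrt{a} - 19 G$ ($d{\left(a,G \right)} = \left(a + G\right) - \left(\sqrt{a} - \left(\left(G + G\right) 2 + 5\right) \left(-5\right)\right) = \left(G + a\right) - \left(\sqrt{a} - \left(2 G 2 + 5\right) \left(-5\right)\right) = \left(G + a\right) - \left(\sqrt{a} - \left(4 G + 5\right) \left(-5\right)\right) = \left(G + a\right) - \left(\sqrt{a} - \left(5 + 4 G\right) \left(-5\right)\right) = \left(G + a\right) - \left(25 + \sqrt{a} + 20 G\right) = -25 + a - \sqrt{a} - 19 G$)
$d{\left(-39,47 \right)} - 3083 = \left(-25 - 39 - \sqrt{-39} - 893\right) - 3083 = \left(-25 - 39 - i \sqrt{39} - 893\right) - 3083 = \left(-957 - i \sqrt{39}\right) - 3083 = -4040 - i \sqrt{39}$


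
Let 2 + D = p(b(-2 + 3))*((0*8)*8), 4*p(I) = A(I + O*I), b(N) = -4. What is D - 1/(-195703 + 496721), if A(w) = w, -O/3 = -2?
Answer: -602037/301018 ≈ -2.0000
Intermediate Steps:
O = 6 (O = -3*(-2) = 6)
p(I) = 7*I/4 (p(I) = (I + 6*I)/4 = (7*I)/4 = 7*I/4)
D = -2 (D = -2 + ((7/4)*(-4))*((0*8)*8) = -2 - 0*8 = -2 - 7*0 = -2 + 0 = -2)
D - 1/(-195703 + 496721) = -2 - 1/(-195703 + 496721) = -2 - 1/301018 = -602037/301018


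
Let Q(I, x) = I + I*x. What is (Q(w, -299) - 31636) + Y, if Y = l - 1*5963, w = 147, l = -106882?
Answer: -188287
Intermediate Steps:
Y = -112845 (Y = -106882 - 1*5963 = -106882 - 5963 = -112845)
(Q(w, -299) - 31636) + Y = (147*(1 - 299) - 31636) - 112845 = (147*(-298) - 31636) - 112845 = (-43806 - 31636) - 112845 = -75442 - 112845 = -188287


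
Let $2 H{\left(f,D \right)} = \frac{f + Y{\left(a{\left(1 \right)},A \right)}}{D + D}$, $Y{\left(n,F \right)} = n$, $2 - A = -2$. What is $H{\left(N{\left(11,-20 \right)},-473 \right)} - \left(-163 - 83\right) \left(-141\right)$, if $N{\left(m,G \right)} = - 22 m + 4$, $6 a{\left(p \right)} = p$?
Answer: $- \frac{393754045}{11352} \approx -34686.0$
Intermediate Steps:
$A = 4$ ($A = 2 - -2 = 2 + 2 = 4$)
$a{\left(p \right)} = \frac{p}{6}$
$N{\left(m,G \right)} = 4 - 22 m$
$H{\left(f,D \right)} = \frac{\frac{1}{6} + f}{4 D}$ ($H{\left(f,D \right)} = \frac{\left(f + \frac{1}{6} \cdot 1\right) \frac{1}{D + D}}{2} = \frac{\left(f + \frac{1}{6}\right) \frac{1}{2 D}}{2} = \frac{\left(\frac{1}{6} + f\right) \frac{1}{2 D}}{2} = \frac{\frac{1}{2} \frac{1}{D} \left(\frac{1}{6} + f\right)}{2} = \frac{\frac{1}{6} + f}{4 D}$)
$H{\left(N{\left(11,-20 \right)},-473 \right)} - \left(-163 - 83\right) \left(-141\right) = \frac{1 + 6 \left(4 - 242\right)}{24 \left(-473\right)} - \left(-163 - 83\right) \left(-141\right) = \frac{1}{24} \left(- \frac{1}{473}\right) \left(1 + 6 \left(4 - 242\right)\right) - \left(-246\right) \left(-141\right) = \frac{1}{24} \left(- \frac{1}{473}\right) \left(1 + 6 \left(-238\right)\right) - 34686 = \frac{1}{24} \left(- \frac{1}{473}\right) \left(1 - 1428\right) - 34686 = \frac{1}{24} \left(- \frac{1}{473}\right) \left(-1427\right) - 34686 = \frac{1427}{11352} - 34686 = - \frac{393754045}{11352}$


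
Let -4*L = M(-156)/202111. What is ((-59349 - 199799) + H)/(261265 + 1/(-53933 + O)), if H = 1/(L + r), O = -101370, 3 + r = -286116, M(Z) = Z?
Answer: -179028017873566509701/180490511553065294460 ≈ -0.99190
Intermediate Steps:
r = -286119 (r = -3 - 286116 = -286119)
L = 3/15547 (L = -(-39)/202111 = -1/4*(-12/15547) = 3/15547 ≈ 0.00019296)
H = -15547/4448292090 (H = 1/(3/15547 - 286119) = 1/(-4448292090/15547) = -15547/4448292090 ≈ -3.4950e-6)
((-59349 - 199799) + H)/(261265 + 1/(-53933 + O)) = ((-59349 - 199799) - 15547/4448292090)/(261265 + 1/(-53933 - 101370)) = (-259148 - 15547/4448292090)/(261265 + 1/(-155303)) = -1152765998554867/(4448292090*(261265 - 1/155303)) = -1152765998554867/(4448292090*40575238294/155303) = -1152765998554867/4448292090*155303/40575238294 = -179028017873566509701/180490511553065294460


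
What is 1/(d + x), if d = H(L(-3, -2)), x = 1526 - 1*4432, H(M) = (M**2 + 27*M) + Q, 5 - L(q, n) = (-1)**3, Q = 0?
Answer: -1/2708 ≈ -0.00036928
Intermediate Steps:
L(q, n) = 6 (L(q, n) = 5 - 1*(-1)**3 = 5 - 1*(-1) = 5 + 1 = 6)
H(M) = M**2 + 27*M (H(M) = (M**2 + 27*M) + 0 = M**2 + 27*M)
x = -2906 (x = 1526 - 4432 = -2906)
d = 198 (d = 6*(27 + 6) = 6*33 = 198)
1/(d + x) = 1/(198 - 2906) = 1/(-2708) = -1/2708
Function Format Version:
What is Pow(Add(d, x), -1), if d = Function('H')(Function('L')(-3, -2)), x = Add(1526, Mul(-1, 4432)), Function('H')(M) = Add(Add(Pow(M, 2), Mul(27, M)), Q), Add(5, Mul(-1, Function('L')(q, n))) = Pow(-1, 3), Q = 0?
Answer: Rational(-1, 2708) ≈ -0.00036928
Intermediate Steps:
Function('L')(q, n) = 6 (Function('L')(q, n) = Add(5, Mul(-1, Pow(-1, 3))) = Add(5, Mul(-1, -1)) = Add(5, 1) = 6)
Function('H')(M) = Add(Pow(M, 2), Mul(27, M)) (Function('H')(M) = Add(Add(Pow(M, 2), Mul(27, M)), 0) = Add(Pow(M, 2), Mul(27, M)))
x = -2906 (x = Add(1526, -4432) = -2906)
d = 198 (d = Mul(6, Add(27, 6)) = Mul(6, 33) = 198)
Pow(Add(d, x), -1) = Pow(Add(198, -2906), -1) = Pow(-2708, -1) = Rational(-1, 2708)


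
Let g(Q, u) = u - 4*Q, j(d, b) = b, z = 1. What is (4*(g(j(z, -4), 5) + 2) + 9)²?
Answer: 10201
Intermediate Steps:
(4*(g(j(z, -4), 5) + 2) + 9)² = (4*((5 - 4*(-4)) + 2) + 9)² = (4*((5 + 16) + 2) + 9)² = (4*(21 + 2) + 9)² = (4*23 + 9)² = (92 + 9)² = 101² = 10201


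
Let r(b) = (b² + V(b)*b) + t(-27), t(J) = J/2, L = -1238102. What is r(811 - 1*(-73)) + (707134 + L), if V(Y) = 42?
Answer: 575205/2 ≈ 2.8760e+5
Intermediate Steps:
t(J) = J/2 (t(J) = J*(½) = J/2)
r(b) = -27/2 + b² + 42*b (r(b) = (b² + 42*b) + (½)*(-27) = (b² + 42*b) - 27/2 = -27/2 + b² + 42*b)
r(811 - 1*(-73)) + (707134 + L) = (-27/2 + (811 - 1*(-73))² + 42*(811 - 1*(-73))) + (707134 - 1238102) = (-27/2 + (811 + 73)² + 42*(811 + 73)) - 530968 = (-27/2 + 884² + 42*884) - 530968 = (-27/2 + 781456 + 37128) - 530968 = 1637141/2 - 530968 = 575205/2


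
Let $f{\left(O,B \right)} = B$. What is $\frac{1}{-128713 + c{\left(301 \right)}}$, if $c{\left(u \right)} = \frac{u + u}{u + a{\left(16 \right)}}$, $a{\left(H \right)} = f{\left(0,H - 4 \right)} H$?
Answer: $- \frac{493}{63454907} \approx -7.7693 \cdot 10^{-6}$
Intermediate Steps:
$a{\left(H \right)} = H \left(-4 + H\right)$ ($a{\left(H \right)} = \left(H - 4\right) H = \left(-4 + H\right) H = H \left(-4 + H\right)$)
$c{\left(u \right)} = \frac{2 u}{192 + u}$ ($c{\left(u \right)} = \frac{u + u}{u + 16 \left(-4 + 16\right)} = \frac{2 u}{u + 16 \cdot 12} = \frac{2 u}{u + 192} = \frac{2 u}{192 + u}$)
$\frac{1}{-128713 + c{\left(301 \right)}} = \frac{1}{-128713 + 2 \cdot 301 \frac{1}{192 + 301}} = \frac{1}{-128713 + 2 \cdot 301 \cdot \frac{1}{493}} = \frac{1}{-128713 + \frac{602}{493}} = \frac{1}{- \frac{63454907}{493}} = - \frac{493}{63454907}$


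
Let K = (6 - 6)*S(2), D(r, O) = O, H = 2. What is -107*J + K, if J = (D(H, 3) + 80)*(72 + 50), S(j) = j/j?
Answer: -1083482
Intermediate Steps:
S(j) = 1
K = 0 (K = (6 - 6)*1 = 0*1 = 0)
J = 10126 (J = (3 + 80)*(72 + 50) = 83*122 = 10126)
-107*J + K = -107*10126 + 0 = -1083482 + 0 = -1083482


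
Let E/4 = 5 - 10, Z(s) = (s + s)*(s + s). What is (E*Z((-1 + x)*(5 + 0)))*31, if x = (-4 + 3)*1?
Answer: -248000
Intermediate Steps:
x = -1 (x = -1*1 = -1)
Z(s) = 4*s² (Z(s) = (2*s)*(2*s) = 4*s²)
E = -20 (E = 4*(5 - 10) = 4*(-5) = -20)
(E*Z((-1 + x)*(5 + 0)))*31 = -80*((-1 - 1)*(5 + 0))²*31 = -80*(-2*5)²*31 = -80*(-10)²*31 = -80*100*31 = -20*400*31 = -8000*31 = -248000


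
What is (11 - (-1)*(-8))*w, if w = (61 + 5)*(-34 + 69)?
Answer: 6930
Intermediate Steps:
w = 2310 (w = 66*35 = 2310)
(11 - (-1)*(-8))*w = (11 - (-1)*(-8))*2310 = (11 - 1*8)*2310 = (11 - 8)*2310 = 3*2310 = 6930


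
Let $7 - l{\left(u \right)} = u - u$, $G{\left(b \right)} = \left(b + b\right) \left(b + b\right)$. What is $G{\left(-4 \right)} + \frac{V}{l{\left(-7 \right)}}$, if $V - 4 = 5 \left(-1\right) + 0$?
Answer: $\frac{447}{7} \approx 63.857$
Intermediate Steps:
$G{\left(b \right)} = 4 b^{2}$ ($G{\left(b \right)} = 2 b 2 b = 4 b^{2}$)
$l{\left(u \right)} = 7$ ($l{\left(u \right)} = 7 - \left(u - u\right) = 7 - 0 = 7 + 0 = 7$)
$V = -1$ ($V = 4 + \left(5 \left(-1\right) + 0\right) = 4 + \left(-5 + 0\right) = 4 - 5 = -1$)
$G{\left(-4 \right)} + \frac{V}{l{\left(-7 \right)}} = 4 \left(-4\right)^{2} - \frac{1}{7} = 4 \cdot 16 - \frac{1}{7} = 64 - \frac{1}{7} = \frac{447}{7}$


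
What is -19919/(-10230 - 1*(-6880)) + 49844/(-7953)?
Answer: -8561593/26642550 ≈ -0.32135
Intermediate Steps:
-19919/(-10230 - 1*(-6880)) + 49844/(-7953) = -19919/(-10230 + 6880) + 49844*(-1/7953) = -19919/(-3350) - 49844/7953 = -19919*(-1/3350) - 49844/7953 = 19919/3350 - 49844/7953 = -8561593/26642550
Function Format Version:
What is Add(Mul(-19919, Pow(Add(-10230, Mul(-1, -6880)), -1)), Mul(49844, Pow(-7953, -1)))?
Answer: Rational(-8561593, 26642550) ≈ -0.32135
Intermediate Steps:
Add(Mul(-19919, Pow(Add(-10230, Mul(-1, -6880)), -1)), Mul(49844, Pow(-7953, -1))) = Add(Mul(-19919, Pow(Add(-10230, 6880), -1)), Mul(49844, Rational(-1, 7953))) = Add(Mul(-19919, Pow(-3350, -1)), Rational(-49844, 7953)) = Add(Mul(-19919, Rational(-1, 3350)), Rational(-49844, 7953)) = Add(Rational(19919, 3350), Rational(-49844, 7953)) = Rational(-8561593, 26642550)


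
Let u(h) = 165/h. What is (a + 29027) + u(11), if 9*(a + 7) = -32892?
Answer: 76141/3 ≈ 25380.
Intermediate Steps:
a = -10985/3 (a = -7 + (⅑)*(-32892) = -7 - 10964/3 = -10985/3 ≈ -3661.7)
(a + 29027) + u(11) = (-10985/3 + 29027) + 165/11 = 76096/3 + 165*(1/11) = 76096/3 + 15 = 76141/3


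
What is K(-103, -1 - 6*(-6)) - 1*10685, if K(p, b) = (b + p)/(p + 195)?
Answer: -245772/23 ≈ -10686.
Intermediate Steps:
K(p, b) = (b + p)/(195 + p)
K(-103, -1 - 6*(-6)) - 1*10685 = ((-1 - 6*(-6)) - 103)/(195 - 103) - 1*10685 = ((-1 + 36) - 103)/92 - 10685 = (35 - 103)/92 - 10685 = (1/92)*(-68) - 10685 = -17/23 - 10685 = -245772/23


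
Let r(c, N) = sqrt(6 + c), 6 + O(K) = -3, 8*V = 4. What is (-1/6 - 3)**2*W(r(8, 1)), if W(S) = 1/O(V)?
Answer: -361/324 ≈ -1.1142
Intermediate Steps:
V = 1/2 (V = (1/8)*4 = 1/2 ≈ 0.50000)
O(K) = -9 (O(K) = -6 - 3 = -9)
W(S) = -1/9 (W(S) = 1/(-9) = -1/9)
(-1/6 - 3)**2*W(r(8, 1)) = (-1/6 - 3)**2*(-1/9) = (-19/6)**2*(-1/9) = (361/36)*(-1/9) = -361/324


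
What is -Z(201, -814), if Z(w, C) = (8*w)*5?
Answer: -8040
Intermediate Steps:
Z(w, C) = 40*w
-Z(201, -814) = -40*201 = -1*8040 = -8040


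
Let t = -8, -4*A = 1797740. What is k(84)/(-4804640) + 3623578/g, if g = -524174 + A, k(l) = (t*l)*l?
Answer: -77477810362/20883217615 ≈ -3.7101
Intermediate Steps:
A = -449435 (A = -¼*1797740 = -449435)
k(l) = -8*l² (k(l) = (-8*l)*l = -8*l²)
g = -973609 (g = -524174 - 449435 = -973609)
k(84)/(-4804640) + 3623578/g = -8*84²/(-4804640) + 3623578/(-973609) = -8*7056*(-1/4804640) + 3623578*(-1/973609) = -56448*(-1/4804640) - 517654/139087 = 1764/150145 - 517654/139087 = -77477810362/20883217615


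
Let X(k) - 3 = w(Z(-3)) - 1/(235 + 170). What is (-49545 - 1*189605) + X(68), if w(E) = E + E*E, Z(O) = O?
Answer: -96852106/405 ≈ -2.3914e+5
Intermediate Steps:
w(E) = E + E²
X(k) = 3644/405 (X(k) = 3 + (-3*(1 - 3) - 1/(235 + 170)) = 3 + (-3*(-2) - 1/405) = 3 + (6 - 1*1/405) = 3 + (6 - 1/405) = 3 + 2429/405 = 3644/405)
(-49545 - 1*189605) + X(68) = (-49545 - 1*189605) + 3644/405 = (-49545 - 189605) + 3644/405 = -239150 + 3644/405 = -96852106/405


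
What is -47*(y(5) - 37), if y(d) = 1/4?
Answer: 6909/4 ≈ 1727.3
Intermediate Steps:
y(d) = 1/4
-47*(y(5) - 37) = -47*(1/4 - 37) = -47*(-147/4) = 6909/4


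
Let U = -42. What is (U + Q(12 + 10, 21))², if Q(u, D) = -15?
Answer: 3249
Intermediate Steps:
(U + Q(12 + 10, 21))² = (-42 - 15)² = (-57)² = 3249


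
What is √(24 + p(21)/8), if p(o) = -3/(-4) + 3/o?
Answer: √75614/56 ≈ 4.9104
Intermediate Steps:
p(o) = ¾ + 3/o (p(o) = -3*(-¼) + 3/o = ¾ + 3/o)
√(24 + p(21)/8) = √(24 + (¾ + 3/21)/8) = √(24 + (¾ + 3*(1/21))*(⅛)) = √(24 + (¾ + ⅐)*(⅛)) = √(24 + (25/28)*(⅛)) = √(24 + 25/224) = √(5401/224) = √75614/56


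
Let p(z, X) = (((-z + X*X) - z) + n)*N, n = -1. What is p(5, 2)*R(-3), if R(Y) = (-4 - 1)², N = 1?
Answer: -175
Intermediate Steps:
R(Y) = 25 (R(Y) = (-5)² = 25)
p(z, X) = -1 + X² - 2*z (p(z, X) = (((-z + X*X) - z) - 1)*1 = (((-z + X²) - z) - 1)*1 = (((X² - z) - z) - 1)*1 = ((X² - 2*z) - 1)*1 = (-1 + X² - 2*z)*1 = -1 + X² - 2*z)
p(5, 2)*R(-3) = (-1 + 2² - 2*5)*25 = (-1 + 4 - 10)*25 = -7*25 = -175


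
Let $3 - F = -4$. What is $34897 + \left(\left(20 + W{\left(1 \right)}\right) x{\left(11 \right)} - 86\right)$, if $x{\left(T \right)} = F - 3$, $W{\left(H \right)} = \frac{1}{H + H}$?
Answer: $34893$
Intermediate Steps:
$F = 7$ ($F = 3 - -4 = 3 + 4 = 7$)
$W{\left(H \right)} = \frac{1}{2 H}$
$x{\left(T \right)} = 4$ ($x{\left(T \right)} = 7 - 3 = 4$)
$34897 + \left(\left(20 + W{\left(1 \right)}\right) x{\left(11 \right)} - 86\right) = 34897 - \left(86 - \left(20 + \frac{1}{2 \cdot 1}\right) 4\right) = 34897 - \left(86 - \left(20 + \frac{1}{2} \cdot 1\right) 4\right) = 34897 - \left(86 - \left(20 + \frac{1}{2}\right) 4\right) = 34897 + \left(\frac{41}{2} \cdot 4 - 86\right) = 34897 + \left(82 - 86\right) = 34897 - 4 = 34893$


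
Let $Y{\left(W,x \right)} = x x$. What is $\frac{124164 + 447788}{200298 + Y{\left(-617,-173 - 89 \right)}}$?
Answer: $\frac{285976}{134471} \approx 2.1267$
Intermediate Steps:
$Y{\left(W,x \right)} = x^{2}$
$\frac{124164 + 447788}{200298 + Y{\left(-617,-173 - 89 \right)}} = \frac{124164 + 447788}{200298 + \left(-173 - 89\right)^{2}} = \frac{571952}{200298 + \left(-173 - 89\right)^{2}} = \frac{571952}{200298 + \left(-262\right)^{2}} = \frac{571952}{200298 + 68644} = \frac{571952}{268942} = 571952 \cdot \frac{1}{268942} = \frac{285976}{134471}$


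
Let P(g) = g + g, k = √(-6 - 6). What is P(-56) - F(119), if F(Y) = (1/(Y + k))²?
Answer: 17*(-3136*√3 + 93217*I)/(-14149*I + 476*√3) ≈ -112.0 + 4.1053e-6*I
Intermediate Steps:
k = 2*I*√3 (k = √(-12) = 2*I*√3 ≈ 3.4641*I)
P(g) = 2*g
F(Y) = (Y + 2*I*√3)⁻² (F(Y) = (1/(Y + 2*I*√3))² = (Y + 2*I*√3)⁻²)
P(-56) - F(119) = 2*(-56) - 1/(119 + 2*I*√3)² = -112 - 1/(119 + 2*I*√3)²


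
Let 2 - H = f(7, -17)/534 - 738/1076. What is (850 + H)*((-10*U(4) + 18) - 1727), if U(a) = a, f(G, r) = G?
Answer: -35703803828/23941 ≈ -1.4913e+6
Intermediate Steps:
H = 191966/71823 (H = 2 - (7/534 - 738/1076) = 2 - (7*(1/534) - 738*1/1076) = 2 - (7/534 - 369/538) = 2 - 1*(-48320/71823) = 2 + 48320/71823 = 191966/71823 ≈ 2.6728)
(850 + H)*((-10*U(4) + 18) - 1727) = (850 + 191966/71823)*((-10*4 + 18) - 1727) = 61241516*((-40 + 18) - 1727)/71823 = 61241516*(-22 - 1727)/71823 = (61241516/71823)*(-1749) = -35703803828/23941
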